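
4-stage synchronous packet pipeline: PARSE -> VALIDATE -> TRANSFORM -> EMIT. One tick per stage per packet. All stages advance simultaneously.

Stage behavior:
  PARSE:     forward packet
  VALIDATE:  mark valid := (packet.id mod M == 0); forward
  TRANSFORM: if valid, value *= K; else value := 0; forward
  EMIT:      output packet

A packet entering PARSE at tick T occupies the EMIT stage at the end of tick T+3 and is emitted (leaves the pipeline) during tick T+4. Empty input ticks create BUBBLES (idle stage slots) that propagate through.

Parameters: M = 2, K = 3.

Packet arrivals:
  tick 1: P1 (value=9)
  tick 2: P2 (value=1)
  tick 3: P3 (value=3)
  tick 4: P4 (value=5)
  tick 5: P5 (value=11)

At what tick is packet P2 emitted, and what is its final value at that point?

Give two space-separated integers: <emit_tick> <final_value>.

Tick 1: [PARSE:P1(v=9,ok=F), VALIDATE:-, TRANSFORM:-, EMIT:-] out:-; in:P1
Tick 2: [PARSE:P2(v=1,ok=F), VALIDATE:P1(v=9,ok=F), TRANSFORM:-, EMIT:-] out:-; in:P2
Tick 3: [PARSE:P3(v=3,ok=F), VALIDATE:P2(v=1,ok=T), TRANSFORM:P1(v=0,ok=F), EMIT:-] out:-; in:P3
Tick 4: [PARSE:P4(v=5,ok=F), VALIDATE:P3(v=3,ok=F), TRANSFORM:P2(v=3,ok=T), EMIT:P1(v=0,ok=F)] out:-; in:P4
Tick 5: [PARSE:P5(v=11,ok=F), VALIDATE:P4(v=5,ok=T), TRANSFORM:P3(v=0,ok=F), EMIT:P2(v=3,ok=T)] out:P1(v=0); in:P5
Tick 6: [PARSE:-, VALIDATE:P5(v=11,ok=F), TRANSFORM:P4(v=15,ok=T), EMIT:P3(v=0,ok=F)] out:P2(v=3); in:-
Tick 7: [PARSE:-, VALIDATE:-, TRANSFORM:P5(v=0,ok=F), EMIT:P4(v=15,ok=T)] out:P3(v=0); in:-
Tick 8: [PARSE:-, VALIDATE:-, TRANSFORM:-, EMIT:P5(v=0,ok=F)] out:P4(v=15); in:-
Tick 9: [PARSE:-, VALIDATE:-, TRANSFORM:-, EMIT:-] out:P5(v=0); in:-
P2: arrives tick 2, valid=True (id=2, id%2=0), emit tick 6, final value 3

Answer: 6 3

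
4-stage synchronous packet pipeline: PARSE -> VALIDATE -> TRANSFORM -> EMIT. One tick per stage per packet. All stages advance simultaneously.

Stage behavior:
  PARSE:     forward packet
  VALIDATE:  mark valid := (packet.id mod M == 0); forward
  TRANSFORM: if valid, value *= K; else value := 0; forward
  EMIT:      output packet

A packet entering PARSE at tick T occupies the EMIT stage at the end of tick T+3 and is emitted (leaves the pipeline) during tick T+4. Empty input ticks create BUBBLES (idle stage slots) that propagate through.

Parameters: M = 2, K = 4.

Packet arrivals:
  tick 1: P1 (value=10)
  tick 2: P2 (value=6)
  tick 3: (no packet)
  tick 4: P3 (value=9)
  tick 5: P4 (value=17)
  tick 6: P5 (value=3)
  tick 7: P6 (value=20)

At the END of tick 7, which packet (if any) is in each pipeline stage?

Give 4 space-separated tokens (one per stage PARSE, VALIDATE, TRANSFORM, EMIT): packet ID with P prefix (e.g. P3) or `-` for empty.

Answer: P6 P5 P4 P3

Derivation:
Tick 1: [PARSE:P1(v=10,ok=F), VALIDATE:-, TRANSFORM:-, EMIT:-] out:-; in:P1
Tick 2: [PARSE:P2(v=6,ok=F), VALIDATE:P1(v=10,ok=F), TRANSFORM:-, EMIT:-] out:-; in:P2
Tick 3: [PARSE:-, VALIDATE:P2(v=6,ok=T), TRANSFORM:P1(v=0,ok=F), EMIT:-] out:-; in:-
Tick 4: [PARSE:P3(v=9,ok=F), VALIDATE:-, TRANSFORM:P2(v=24,ok=T), EMIT:P1(v=0,ok=F)] out:-; in:P3
Tick 5: [PARSE:P4(v=17,ok=F), VALIDATE:P3(v=9,ok=F), TRANSFORM:-, EMIT:P2(v=24,ok=T)] out:P1(v=0); in:P4
Tick 6: [PARSE:P5(v=3,ok=F), VALIDATE:P4(v=17,ok=T), TRANSFORM:P3(v=0,ok=F), EMIT:-] out:P2(v=24); in:P5
Tick 7: [PARSE:P6(v=20,ok=F), VALIDATE:P5(v=3,ok=F), TRANSFORM:P4(v=68,ok=T), EMIT:P3(v=0,ok=F)] out:-; in:P6
At end of tick 7: ['P6', 'P5', 'P4', 'P3']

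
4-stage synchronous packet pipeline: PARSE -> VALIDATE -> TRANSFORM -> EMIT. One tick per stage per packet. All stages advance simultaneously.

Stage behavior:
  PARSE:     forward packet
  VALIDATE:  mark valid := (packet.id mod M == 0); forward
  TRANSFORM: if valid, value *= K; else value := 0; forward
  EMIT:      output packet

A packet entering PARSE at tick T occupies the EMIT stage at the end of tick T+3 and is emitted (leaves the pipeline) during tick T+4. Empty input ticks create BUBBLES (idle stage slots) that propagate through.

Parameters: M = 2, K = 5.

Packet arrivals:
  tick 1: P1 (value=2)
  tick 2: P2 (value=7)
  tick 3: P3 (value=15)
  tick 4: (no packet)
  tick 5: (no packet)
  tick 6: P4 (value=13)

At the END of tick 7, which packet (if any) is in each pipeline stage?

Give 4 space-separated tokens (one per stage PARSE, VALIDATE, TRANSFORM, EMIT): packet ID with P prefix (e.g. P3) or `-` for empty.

Tick 1: [PARSE:P1(v=2,ok=F), VALIDATE:-, TRANSFORM:-, EMIT:-] out:-; in:P1
Tick 2: [PARSE:P2(v=7,ok=F), VALIDATE:P1(v=2,ok=F), TRANSFORM:-, EMIT:-] out:-; in:P2
Tick 3: [PARSE:P3(v=15,ok=F), VALIDATE:P2(v=7,ok=T), TRANSFORM:P1(v=0,ok=F), EMIT:-] out:-; in:P3
Tick 4: [PARSE:-, VALIDATE:P3(v=15,ok=F), TRANSFORM:P2(v=35,ok=T), EMIT:P1(v=0,ok=F)] out:-; in:-
Tick 5: [PARSE:-, VALIDATE:-, TRANSFORM:P3(v=0,ok=F), EMIT:P2(v=35,ok=T)] out:P1(v=0); in:-
Tick 6: [PARSE:P4(v=13,ok=F), VALIDATE:-, TRANSFORM:-, EMIT:P3(v=0,ok=F)] out:P2(v=35); in:P4
Tick 7: [PARSE:-, VALIDATE:P4(v=13,ok=T), TRANSFORM:-, EMIT:-] out:P3(v=0); in:-
At end of tick 7: ['-', 'P4', '-', '-']

Answer: - P4 - -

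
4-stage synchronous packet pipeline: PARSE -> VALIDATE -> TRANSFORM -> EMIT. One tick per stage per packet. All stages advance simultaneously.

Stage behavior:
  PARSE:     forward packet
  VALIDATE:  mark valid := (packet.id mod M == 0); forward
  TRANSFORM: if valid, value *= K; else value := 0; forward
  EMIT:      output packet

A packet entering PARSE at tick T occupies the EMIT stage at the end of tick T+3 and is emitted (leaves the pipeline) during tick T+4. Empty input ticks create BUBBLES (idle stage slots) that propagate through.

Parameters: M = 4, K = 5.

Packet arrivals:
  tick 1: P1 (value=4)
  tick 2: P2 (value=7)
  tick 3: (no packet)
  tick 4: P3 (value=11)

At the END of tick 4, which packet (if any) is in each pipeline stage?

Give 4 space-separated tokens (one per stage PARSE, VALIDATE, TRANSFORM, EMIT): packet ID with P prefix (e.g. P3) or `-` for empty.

Answer: P3 - P2 P1

Derivation:
Tick 1: [PARSE:P1(v=4,ok=F), VALIDATE:-, TRANSFORM:-, EMIT:-] out:-; in:P1
Tick 2: [PARSE:P2(v=7,ok=F), VALIDATE:P1(v=4,ok=F), TRANSFORM:-, EMIT:-] out:-; in:P2
Tick 3: [PARSE:-, VALIDATE:P2(v=7,ok=F), TRANSFORM:P1(v=0,ok=F), EMIT:-] out:-; in:-
Tick 4: [PARSE:P3(v=11,ok=F), VALIDATE:-, TRANSFORM:P2(v=0,ok=F), EMIT:P1(v=0,ok=F)] out:-; in:P3
At end of tick 4: ['P3', '-', 'P2', 'P1']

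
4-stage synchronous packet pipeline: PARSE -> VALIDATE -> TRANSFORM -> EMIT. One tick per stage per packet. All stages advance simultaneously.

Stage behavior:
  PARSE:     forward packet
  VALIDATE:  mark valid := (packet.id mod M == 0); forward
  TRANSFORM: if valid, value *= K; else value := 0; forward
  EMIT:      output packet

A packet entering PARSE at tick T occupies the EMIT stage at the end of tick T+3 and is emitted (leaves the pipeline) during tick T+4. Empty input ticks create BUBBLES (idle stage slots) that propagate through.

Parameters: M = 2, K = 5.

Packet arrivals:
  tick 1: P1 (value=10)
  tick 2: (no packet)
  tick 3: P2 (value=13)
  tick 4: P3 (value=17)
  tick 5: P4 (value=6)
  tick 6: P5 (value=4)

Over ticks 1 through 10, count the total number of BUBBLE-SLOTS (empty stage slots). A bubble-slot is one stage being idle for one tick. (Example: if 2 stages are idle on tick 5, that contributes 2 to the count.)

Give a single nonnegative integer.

Answer: 20

Derivation:
Tick 1: [PARSE:P1(v=10,ok=F), VALIDATE:-, TRANSFORM:-, EMIT:-] out:-; bubbles=3
Tick 2: [PARSE:-, VALIDATE:P1(v=10,ok=F), TRANSFORM:-, EMIT:-] out:-; bubbles=3
Tick 3: [PARSE:P2(v=13,ok=F), VALIDATE:-, TRANSFORM:P1(v=0,ok=F), EMIT:-] out:-; bubbles=2
Tick 4: [PARSE:P3(v=17,ok=F), VALIDATE:P2(v=13,ok=T), TRANSFORM:-, EMIT:P1(v=0,ok=F)] out:-; bubbles=1
Tick 5: [PARSE:P4(v=6,ok=F), VALIDATE:P3(v=17,ok=F), TRANSFORM:P2(v=65,ok=T), EMIT:-] out:P1(v=0); bubbles=1
Tick 6: [PARSE:P5(v=4,ok=F), VALIDATE:P4(v=6,ok=T), TRANSFORM:P3(v=0,ok=F), EMIT:P2(v=65,ok=T)] out:-; bubbles=0
Tick 7: [PARSE:-, VALIDATE:P5(v=4,ok=F), TRANSFORM:P4(v=30,ok=T), EMIT:P3(v=0,ok=F)] out:P2(v=65); bubbles=1
Tick 8: [PARSE:-, VALIDATE:-, TRANSFORM:P5(v=0,ok=F), EMIT:P4(v=30,ok=T)] out:P3(v=0); bubbles=2
Tick 9: [PARSE:-, VALIDATE:-, TRANSFORM:-, EMIT:P5(v=0,ok=F)] out:P4(v=30); bubbles=3
Tick 10: [PARSE:-, VALIDATE:-, TRANSFORM:-, EMIT:-] out:P5(v=0); bubbles=4
Total bubble-slots: 20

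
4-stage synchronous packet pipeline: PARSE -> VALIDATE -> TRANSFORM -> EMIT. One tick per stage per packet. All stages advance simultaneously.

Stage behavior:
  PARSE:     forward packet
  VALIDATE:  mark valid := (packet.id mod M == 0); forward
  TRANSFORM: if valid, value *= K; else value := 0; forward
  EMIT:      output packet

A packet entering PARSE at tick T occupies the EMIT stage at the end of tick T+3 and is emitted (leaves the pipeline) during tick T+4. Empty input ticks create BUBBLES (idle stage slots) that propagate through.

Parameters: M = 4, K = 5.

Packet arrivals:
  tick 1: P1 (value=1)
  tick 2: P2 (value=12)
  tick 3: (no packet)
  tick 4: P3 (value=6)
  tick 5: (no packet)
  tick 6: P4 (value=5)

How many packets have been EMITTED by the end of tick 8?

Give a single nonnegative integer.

Tick 1: [PARSE:P1(v=1,ok=F), VALIDATE:-, TRANSFORM:-, EMIT:-] out:-; in:P1
Tick 2: [PARSE:P2(v=12,ok=F), VALIDATE:P1(v=1,ok=F), TRANSFORM:-, EMIT:-] out:-; in:P2
Tick 3: [PARSE:-, VALIDATE:P2(v=12,ok=F), TRANSFORM:P1(v=0,ok=F), EMIT:-] out:-; in:-
Tick 4: [PARSE:P3(v=6,ok=F), VALIDATE:-, TRANSFORM:P2(v=0,ok=F), EMIT:P1(v=0,ok=F)] out:-; in:P3
Tick 5: [PARSE:-, VALIDATE:P3(v=6,ok=F), TRANSFORM:-, EMIT:P2(v=0,ok=F)] out:P1(v=0); in:-
Tick 6: [PARSE:P4(v=5,ok=F), VALIDATE:-, TRANSFORM:P3(v=0,ok=F), EMIT:-] out:P2(v=0); in:P4
Tick 7: [PARSE:-, VALIDATE:P4(v=5,ok=T), TRANSFORM:-, EMIT:P3(v=0,ok=F)] out:-; in:-
Tick 8: [PARSE:-, VALIDATE:-, TRANSFORM:P4(v=25,ok=T), EMIT:-] out:P3(v=0); in:-
Emitted by tick 8: ['P1', 'P2', 'P3']

Answer: 3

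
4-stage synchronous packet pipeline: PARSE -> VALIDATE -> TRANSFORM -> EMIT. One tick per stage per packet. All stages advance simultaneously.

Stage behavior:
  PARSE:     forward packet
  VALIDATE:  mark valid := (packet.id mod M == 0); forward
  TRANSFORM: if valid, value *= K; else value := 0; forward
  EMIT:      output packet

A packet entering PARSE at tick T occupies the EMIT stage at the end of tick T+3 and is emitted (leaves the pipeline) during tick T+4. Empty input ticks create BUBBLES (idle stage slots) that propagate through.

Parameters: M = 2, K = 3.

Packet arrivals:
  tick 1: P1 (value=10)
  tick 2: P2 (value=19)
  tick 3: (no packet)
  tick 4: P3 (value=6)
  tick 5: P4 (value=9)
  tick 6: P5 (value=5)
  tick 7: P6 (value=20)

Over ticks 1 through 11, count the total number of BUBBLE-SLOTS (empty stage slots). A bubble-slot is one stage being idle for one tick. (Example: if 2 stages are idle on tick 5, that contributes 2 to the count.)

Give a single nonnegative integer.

Answer: 20

Derivation:
Tick 1: [PARSE:P1(v=10,ok=F), VALIDATE:-, TRANSFORM:-, EMIT:-] out:-; bubbles=3
Tick 2: [PARSE:P2(v=19,ok=F), VALIDATE:P1(v=10,ok=F), TRANSFORM:-, EMIT:-] out:-; bubbles=2
Tick 3: [PARSE:-, VALIDATE:P2(v=19,ok=T), TRANSFORM:P1(v=0,ok=F), EMIT:-] out:-; bubbles=2
Tick 4: [PARSE:P3(v=6,ok=F), VALIDATE:-, TRANSFORM:P2(v=57,ok=T), EMIT:P1(v=0,ok=F)] out:-; bubbles=1
Tick 5: [PARSE:P4(v=9,ok=F), VALIDATE:P3(v=6,ok=F), TRANSFORM:-, EMIT:P2(v=57,ok=T)] out:P1(v=0); bubbles=1
Tick 6: [PARSE:P5(v=5,ok=F), VALIDATE:P4(v=9,ok=T), TRANSFORM:P3(v=0,ok=F), EMIT:-] out:P2(v=57); bubbles=1
Tick 7: [PARSE:P6(v=20,ok=F), VALIDATE:P5(v=5,ok=F), TRANSFORM:P4(v=27,ok=T), EMIT:P3(v=0,ok=F)] out:-; bubbles=0
Tick 8: [PARSE:-, VALIDATE:P6(v=20,ok=T), TRANSFORM:P5(v=0,ok=F), EMIT:P4(v=27,ok=T)] out:P3(v=0); bubbles=1
Tick 9: [PARSE:-, VALIDATE:-, TRANSFORM:P6(v=60,ok=T), EMIT:P5(v=0,ok=F)] out:P4(v=27); bubbles=2
Tick 10: [PARSE:-, VALIDATE:-, TRANSFORM:-, EMIT:P6(v=60,ok=T)] out:P5(v=0); bubbles=3
Tick 11: [PARSE:-, VALIDATE:-, TRANSFORM:-, EMIT:-] out:P6(v=60); bubbles=4
Total bubble-slots: 20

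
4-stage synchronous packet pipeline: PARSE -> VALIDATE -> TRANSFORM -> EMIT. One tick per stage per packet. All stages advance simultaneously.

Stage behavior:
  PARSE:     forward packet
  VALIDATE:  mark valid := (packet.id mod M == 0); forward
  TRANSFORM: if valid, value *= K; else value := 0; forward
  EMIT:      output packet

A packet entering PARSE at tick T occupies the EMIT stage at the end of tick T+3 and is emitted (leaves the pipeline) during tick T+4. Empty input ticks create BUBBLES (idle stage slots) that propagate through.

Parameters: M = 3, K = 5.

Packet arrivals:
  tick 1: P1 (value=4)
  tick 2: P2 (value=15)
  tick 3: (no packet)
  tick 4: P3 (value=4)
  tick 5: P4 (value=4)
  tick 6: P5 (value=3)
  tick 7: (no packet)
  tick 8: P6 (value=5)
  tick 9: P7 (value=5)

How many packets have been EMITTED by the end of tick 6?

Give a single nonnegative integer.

Answer: 2

Derivation:
Tick 1: [PARSE:P1(v=4,ok=F), VALIDATE:-, TRANSFORM:-, EMIT:-] out:-; in:P1
Tick 2: [PARSE:P2(v=15,ok=F), VALIDATE:P1(v=4,ok=F), TRANSFORM:-, EMIT:-] out:-; in:P2
Tick 3: [PARSE:-, VALIDATE:P2(v=15,ok=F), TRANSFORM:P1(v=0,ok=F), EMIT:-] out:-; in:-
Tick 4: [PARSE:P3(v=4,ok=F), VALIDATE:-, TRANSFORM:P2(v=0,ok=F), EMIT:P1(v=0,ok=F)] out:-; in:P3
Tick 5: [PARSE:P4(v=4,ok=F), VALIDATE:P3(v=4,ok=T), TRANSFORM:-, EMIT:P2(v=0,ok=F)] out:P1(v=0); in:P4
Tick 6: [PARSE:P5(v=3,ok=F), VALIDATE:P4(v=4,ok=F), TRANSFORM:P3(v=20,ok=T), EMIT:-] out:P2(v=0); in:P5
Emitted by tick 6: ['P1', 'P2']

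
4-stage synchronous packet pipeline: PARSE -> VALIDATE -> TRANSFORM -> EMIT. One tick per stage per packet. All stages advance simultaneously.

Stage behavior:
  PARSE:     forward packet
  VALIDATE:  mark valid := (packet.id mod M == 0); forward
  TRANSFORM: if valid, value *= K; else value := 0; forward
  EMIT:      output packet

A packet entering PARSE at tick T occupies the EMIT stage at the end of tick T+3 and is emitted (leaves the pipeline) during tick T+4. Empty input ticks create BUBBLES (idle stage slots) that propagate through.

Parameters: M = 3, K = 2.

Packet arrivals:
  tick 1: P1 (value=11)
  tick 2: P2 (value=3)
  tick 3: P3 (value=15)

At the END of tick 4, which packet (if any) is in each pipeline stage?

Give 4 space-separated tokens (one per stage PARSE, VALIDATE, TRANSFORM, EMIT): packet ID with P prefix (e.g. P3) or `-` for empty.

Answer: - P3 P2 P1

Derivation:
Tick 1: [PARSE:P1(v=11,ok=F), VALIDATE:-, TRANSFORM:-, EMIT:-] out:-; in:P1
Tick 2: [PARSE:P2(v=3,ok=F), VALIDATE:P1(v=11,ok=F), TRANSFORM:-, EMIT:-] out:-; in:P2
Tick 3: [PARSE:P3(v=15,ok=F), VALIDATE:P2(v=3,ok=F), TRANSFORM:P1(v=0,ok=F), EMIT:-] out:-; in:P3
Tick 4: [PARSE:-, VALIDATE:P3(v=15,ok=T), TRANSFORM:P2(v=0,ok=F), EMIT:P1(v=0,ok=F)] out:-; in:-
At end of tick 4: ['-', 'P3', 'P2', 'P1']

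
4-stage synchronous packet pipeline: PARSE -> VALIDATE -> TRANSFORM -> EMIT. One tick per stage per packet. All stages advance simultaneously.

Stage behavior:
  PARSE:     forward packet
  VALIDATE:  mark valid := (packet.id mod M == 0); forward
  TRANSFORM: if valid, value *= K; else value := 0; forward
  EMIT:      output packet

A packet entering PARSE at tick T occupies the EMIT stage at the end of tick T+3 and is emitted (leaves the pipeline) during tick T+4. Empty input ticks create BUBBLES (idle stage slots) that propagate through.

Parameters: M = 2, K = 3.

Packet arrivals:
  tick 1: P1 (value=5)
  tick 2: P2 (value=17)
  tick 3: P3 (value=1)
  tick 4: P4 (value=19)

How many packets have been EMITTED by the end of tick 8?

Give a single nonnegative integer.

Tick 1: [PARSE:P1(v=5,ok=F), VALIDATE:-, TRANSFORM:-, EMIT:-] out:-; in:P1
Tick 2: [PARSE:P2(v=17,ok=F), VALIDATE:P1(v=5,ok=F), TRANSFORM:-, EMIT:-] out:-; in:P2
Tick 3: [PARSE:P3(v=1,ok=F), VALIDATE:P2(v=17,ok=T), TRANSFORM:P1(v=0,ok=F), EMIT:-] out:-; in:P3
Tick 4: [PARSE:P4(v=19,ok=F), VALIDATE:P3(v=1,ok=F), TRANSFORM:P2(v=51,ok=T), EMIT:P1(v=0,ok=F)] out:-; in:P4
Tick 5: [PARSE:-, VALIDATE:P4(v=19,ok=T), TRANSFORM:P3(v=0,ok=F), EMIT:P2(v=51,ok=T)] out:P1(v=0); in:-
Tick 6: [PARSE:-, VALIDATE:-, TRANSFORM:P4(v=57,ok=T), EMIT:P3(v=0,ok=F)] out:P2(v=51); in:-
Tick 7: [PARSE:-, VALIDATE:-, TRANSFORM:-, EMIT:P4(v=57,ok=T)] out:P3(v=0); in:-
Tick 8: [PARSE:-, VALIDATE:-, TRANSFORM:-, EMIT:-] out:P4(v=57); in:-
Emitted by tick 8: ['P1', 'P2', 'P3', 'P4']

Answer: 4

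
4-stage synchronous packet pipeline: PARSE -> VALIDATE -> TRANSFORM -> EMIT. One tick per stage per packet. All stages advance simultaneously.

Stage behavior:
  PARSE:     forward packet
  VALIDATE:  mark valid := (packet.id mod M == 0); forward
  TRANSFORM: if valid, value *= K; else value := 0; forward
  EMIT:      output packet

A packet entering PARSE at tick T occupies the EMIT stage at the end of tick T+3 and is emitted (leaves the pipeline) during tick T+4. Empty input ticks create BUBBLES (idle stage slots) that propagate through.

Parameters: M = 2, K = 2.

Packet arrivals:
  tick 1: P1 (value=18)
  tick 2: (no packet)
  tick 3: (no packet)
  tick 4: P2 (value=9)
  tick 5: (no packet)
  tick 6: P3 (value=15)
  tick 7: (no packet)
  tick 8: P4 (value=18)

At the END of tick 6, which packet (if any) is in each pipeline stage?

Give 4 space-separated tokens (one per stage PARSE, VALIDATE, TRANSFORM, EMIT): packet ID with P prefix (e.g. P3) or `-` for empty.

Tick 1: [PARSE:P1(v=18,ok=F), VALIDATE:-, TRANSFORM:-, EMIT:-] out:-; in:P1
Tick 2: [PARSE:-, VALIDATE:P1(v=18,ok=F), TRANSFORM:-, EMIT:-] out:-; in:-
Tick 3: [PARSE:-, VALIDATE:-, TRANSFORM:P1(v=0,ok=F), EMIT:-] out:-; in:-
Tick 4: [PARSE:P2(v=9,ok=F), VALIDATE:-, TRANSFORM:-, EMIT:P1(v=0,ok=F)] out:-; in:P2
Tick 5: [PARSE:-, VALIDATE:P2(v=9,ok=T), TRANSFORM:-, EMIT:-] out:P1(v=0); in:-
Tick 6: [PARSE:P3(v=15,ok=F), VALIDATE:-, TRANSFORM:P2(v=18,ok=T), EMIT:-] out:-; in:P3
At end of tick 6: ['P3', '-', 'P2', '-']

Answer: P3 - P2 -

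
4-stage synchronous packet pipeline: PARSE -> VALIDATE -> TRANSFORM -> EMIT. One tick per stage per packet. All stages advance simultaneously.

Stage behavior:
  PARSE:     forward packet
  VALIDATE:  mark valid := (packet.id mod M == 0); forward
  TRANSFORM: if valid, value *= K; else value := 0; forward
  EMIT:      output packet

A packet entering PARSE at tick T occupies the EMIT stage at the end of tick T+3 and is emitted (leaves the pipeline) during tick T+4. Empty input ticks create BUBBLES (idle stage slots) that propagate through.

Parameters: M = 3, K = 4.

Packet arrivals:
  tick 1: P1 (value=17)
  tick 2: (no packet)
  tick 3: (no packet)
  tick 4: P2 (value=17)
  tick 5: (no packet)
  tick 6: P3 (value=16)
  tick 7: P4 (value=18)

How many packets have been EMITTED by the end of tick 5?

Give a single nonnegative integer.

Answer: 1

Derivation:
Tick 1: [PARSE:P1(v=17,ok=F), VALIDATE:-, TRANSFORM:-, EMIT:-] out:-; in:P1
Tick 2: [PARSE:-, VALIDATE:P1(v=17,ok=F), TRANSFORM:-, EMIT:-] out:-; in:-
Tick 3: [PARSE:-, VALIDATE:-, TRANSFORM:P1(v=0,ok=F), EMIT:-] out:-; in:-
Tick 4: [PARSE:P2(v=17,ok=F), VALIDATE:-, TRANSFORM:-, EMIT:P1(v=0,ok=F)] out:-; in:P2
Tick 5: [PARSE:-, VALIDATE:P2(v=17,ok=F), TRANSFORM:-, EMIT:-] out:P1(v=0); in:-
Emitted by tick 5: ['P1']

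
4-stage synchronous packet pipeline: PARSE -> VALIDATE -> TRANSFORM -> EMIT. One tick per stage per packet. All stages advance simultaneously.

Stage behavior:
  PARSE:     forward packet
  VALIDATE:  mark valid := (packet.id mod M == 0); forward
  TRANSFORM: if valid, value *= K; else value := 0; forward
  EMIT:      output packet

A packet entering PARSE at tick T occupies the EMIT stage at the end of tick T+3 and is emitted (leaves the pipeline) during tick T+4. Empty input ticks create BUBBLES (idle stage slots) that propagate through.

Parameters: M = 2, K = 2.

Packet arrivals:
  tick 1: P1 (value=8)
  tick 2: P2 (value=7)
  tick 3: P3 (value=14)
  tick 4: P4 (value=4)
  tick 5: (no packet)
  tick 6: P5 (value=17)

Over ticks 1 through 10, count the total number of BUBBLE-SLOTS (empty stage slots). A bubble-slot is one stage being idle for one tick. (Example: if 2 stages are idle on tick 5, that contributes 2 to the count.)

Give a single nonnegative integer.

Tick 1: [PARSE:P1(v=8,ok=F), VALIDATE:-, TRANSFORM:-, EMIT:-] out:-; bubbles=3
Tick 2: [PARSE:P2(v=7,ok=F), VALIDATE:P1(v=8,ok=F), TRANSFORM:-, EMIT:-] out:-; bubbles=2
Tick 3: [PARSE:P3(v=14,ok=F), VALIDATE:P2(v=7,ok=T), TRANSFORM:P1(v=0,ok=F), EMIT:-] out:-; bubbles=1
Tick 4: [PARSE:P4(v=4,ok=F), VALIDATE:P3(v=14,ok=F), TRANSFORM:P2(v=14,ok=T), EMIT:P1(v=0,ok=F)] out:-; bubbles=0
Tick 5: [PARSE:-, VALIDATE:P4(v=4,ok=T), TRANSFORM:P3(v=0,ok=F), EMIT:P2(v=14,ok=T)] out:P1(v=0); bubbles=1
Tick 6: [PARSE:P5(v=17,ok=F), VALIDATE:-, TRANSFORM:P4(v=8,ok=T), EMIT:P3(v=0,ok=F)] out:P2(v=14); bubbles=1
Tick 7: [PARSE:-, VALIDATE:P5(v=17,ok=F), TRANSFORM:-, EMIT:P4(v=8,ok=T)] out:P3(v=0); bubbles=2
Tick 8: [PARSE:-, VALIDATE:-, TRANSFORM:P5(v=0,ok=F), EMIT:-] out:P4(v=8); bubbles=3
Tick 9: [PARSE:-, VALIDATE:-, TRANSFORM:-, EMIT:P5(v=0,ok=F)] out:-; bubbles=3
Tick 10: [PARSE:-, VALIDATE:-, TRANSFORM:-, EMIT:-] out:P5(v=0); bubbles=4
Total bubble-slots: 20

Answer: 20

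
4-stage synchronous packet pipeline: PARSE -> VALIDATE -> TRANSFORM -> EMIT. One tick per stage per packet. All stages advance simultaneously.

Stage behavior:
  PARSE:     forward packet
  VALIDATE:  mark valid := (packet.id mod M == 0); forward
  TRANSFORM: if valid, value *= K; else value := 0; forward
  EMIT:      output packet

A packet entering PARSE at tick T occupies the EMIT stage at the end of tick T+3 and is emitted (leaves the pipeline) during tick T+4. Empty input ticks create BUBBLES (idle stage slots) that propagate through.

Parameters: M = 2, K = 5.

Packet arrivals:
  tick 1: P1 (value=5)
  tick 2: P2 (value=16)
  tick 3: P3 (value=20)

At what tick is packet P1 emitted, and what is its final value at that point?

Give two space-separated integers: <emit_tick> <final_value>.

Answer: 5 0

Derivation:
Tick 1: [PARSE:P1(v=5,ok=F), VALIDATE:-, TRANSFORM:-, EMIT:-] out:-; in:P1
Tick 2: [PARSE:P2(v=16,ok=F), VALIDATE:P1(v=5,ok=F), TRANSFORM:-, EMIT:-] out:-; in:P2
Tick 3: [PARSE:P3(v=20,ok=F), VALIDATE:P2(v=16,ok=T), TRANSFORM:P1(v=0,ok=F), EMIT:-] out:-; in:P3
Tick 4: [PARSE:-, VALIDATE:P3(v=20,ok=F), TRANSFORM:P2(v=80,ok=T), EMIT:P1(v=0,ok=F)] out:-; in:-
Tick 5: [PARSE:-, VALIDATE:-, TRANSFORM:P3(v=0,ok=F), EMIT:P2(v=80,ok=T)] out:P1(v=0); in:-
Tick 6: [PARSE:-, VALIDATE:-, TRANSFORM:-, EMIT:P3(v=0,ok=F)] out:P2(v=80); in:-
Tick 7: [PARSE:-, VALIDATE:-, TRANSFORM:-, EMIT:-] out:P3(v=0); in:-
P1: arrives tick 1, valid=False (id=1, id%2=1), emit tick 5, final value 0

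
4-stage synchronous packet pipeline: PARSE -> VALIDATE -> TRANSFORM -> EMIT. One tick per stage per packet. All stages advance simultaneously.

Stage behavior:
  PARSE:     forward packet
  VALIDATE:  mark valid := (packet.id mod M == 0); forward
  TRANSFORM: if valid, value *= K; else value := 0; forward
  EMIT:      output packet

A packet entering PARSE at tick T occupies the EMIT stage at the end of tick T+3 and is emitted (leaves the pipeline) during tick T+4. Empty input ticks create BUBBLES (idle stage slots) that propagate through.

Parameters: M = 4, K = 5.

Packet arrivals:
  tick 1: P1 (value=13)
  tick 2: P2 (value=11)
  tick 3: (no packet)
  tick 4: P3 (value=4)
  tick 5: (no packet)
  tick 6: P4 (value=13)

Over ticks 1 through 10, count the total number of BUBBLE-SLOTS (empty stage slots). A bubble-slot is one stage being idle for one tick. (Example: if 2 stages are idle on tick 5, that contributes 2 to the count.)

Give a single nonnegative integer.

Answer: 24

Derivation:
Tick 1: [PARSE:P1(v=13,ok=F), VALIDATE:-, TRANSFORM:-, EMIT:-] out:-; bubbles=3
Tick 2: [PARSE:P2(v=11,ok=F), VALIDATE:P1(v=13,ok=F), TRANSFORM:-, EMIT:-] out:-; bubbles=2
Tick 3: [PARSE:-, VALIDATE:P2(v=11,ok=F), TRANSFORM:P1(v=0,ok=F), EMIT:-] out:-; bubbles=2
Tick 4: [PARSE:P3(v=4,ok=F), VALIDATE:-, TRANSFORM:P2(v=0,ok=F), EMIT:P1(v=0,ok=F)] out:-; bubbles=1
Tick 5: [PARSE:-, VALIDATE:P3(v=4,ok=F), TRANSFORM:-, EMIT:P2(v=0,ok=F)] out:P1(v=0); bubbles=2
Tick 6: [PARSE:P4(v=13,ok=F), VALIDATE:-, TRANSFORM:P3(v=0,ok=F), EMIT:-] out:P2(v=0); bubbles=2
Tick 7: [PARSE:-, VALIDATE:P4(v=13,ok=T), TRANSFORM:-, EMIT:P3(v=0,ok=F)] out:-; bubbles=2
Tick 8: [PARSE:-, VALIDATE:-, TRANSFORM:P4(v=65,ok=T), EMIT:-] out:P3(v=0); bubbles=3
Tick 9: [PARSE:-, VALIDATE:-, TRANSFORM:-, EMIT:P4(v=65,ok=T)] out:-; bubbles=3
Tick 10: [PARSE:-, VALIDATE:-, TRANSFORM:-, EMIT:-] out:P4(v=65); bubbles=4
Total bubble-slots: 24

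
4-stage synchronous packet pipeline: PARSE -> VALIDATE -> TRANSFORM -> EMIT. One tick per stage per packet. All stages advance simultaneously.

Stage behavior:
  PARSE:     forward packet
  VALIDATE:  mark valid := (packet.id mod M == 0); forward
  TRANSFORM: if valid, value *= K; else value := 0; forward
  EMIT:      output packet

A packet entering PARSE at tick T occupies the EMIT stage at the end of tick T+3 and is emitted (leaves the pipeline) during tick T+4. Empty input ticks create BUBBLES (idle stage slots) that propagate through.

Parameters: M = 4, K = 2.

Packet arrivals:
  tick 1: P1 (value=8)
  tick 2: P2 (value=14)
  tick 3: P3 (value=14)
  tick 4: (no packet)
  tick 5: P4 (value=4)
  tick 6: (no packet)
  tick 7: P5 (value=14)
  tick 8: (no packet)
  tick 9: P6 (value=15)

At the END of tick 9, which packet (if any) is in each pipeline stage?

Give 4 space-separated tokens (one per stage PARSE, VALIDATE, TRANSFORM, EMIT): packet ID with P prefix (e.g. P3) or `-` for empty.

Tick 1: [PARSE:P1(v=8,ok=F), VALIDATE:-, TRANSFORM:-, EMIT:-] out:-; in:P1
Tick 2: [PARSE:P2(v=14,ok=F), VALIDATE:P1(v=8,ok=F), TRANSFORM:-, EMIT:-] out:-; in:P2
Tick 3: [PARSE:P3(v=14,ok=F), VALIDATE:P2(v=14,ok=F), TRANSFORM:P1(v=0,ok=F), EMIT:-] out:-; in:P3
Tick 4: [PARSE:-, VALIDATE:P3(v=14,ok=F), TRANSFORM:P2(v=0,ok=F), EMIT:P1(v=0,ok=F)] out:-; in:-
Tick 5: [PARSE:P4(v=4,ok=F), VALIDATE:-, TRANSFORM:P3(v=0,ok=F), EMIT:P2(v=0,ok=F)] out:P1(v=0); in:P4
Tick 6: [PARSE:-, VALIDATE:P4(v=4,ok=T), TRANSFORM:-, EMIT:P3(v=0,ok=F)] out:P2(v=0); in:-
Tick 7: [PARSE:P5(v=14,ok=F), VALIDATE:-, TRANSFORM:P4(v=8,ok=T), EMIT:-] out:P3(v=0); in:P5
Tick 8: [PARSE:-, VALIDATE:P5(v=14,ok=F), TRANSFORM:-, EMIT:P4(v=8,ok=T)] out:-; in:-
Tick 9: [PARSE:P6(v=15,ok=F), VALIDATE:-, TRANSFORM:P5(v=0,ok=F), EMIT:-] out:P4(v=8); in:P6
At end of tick 9: ['P6', '-', 'P5', '-']

Answer: P6 - P5 -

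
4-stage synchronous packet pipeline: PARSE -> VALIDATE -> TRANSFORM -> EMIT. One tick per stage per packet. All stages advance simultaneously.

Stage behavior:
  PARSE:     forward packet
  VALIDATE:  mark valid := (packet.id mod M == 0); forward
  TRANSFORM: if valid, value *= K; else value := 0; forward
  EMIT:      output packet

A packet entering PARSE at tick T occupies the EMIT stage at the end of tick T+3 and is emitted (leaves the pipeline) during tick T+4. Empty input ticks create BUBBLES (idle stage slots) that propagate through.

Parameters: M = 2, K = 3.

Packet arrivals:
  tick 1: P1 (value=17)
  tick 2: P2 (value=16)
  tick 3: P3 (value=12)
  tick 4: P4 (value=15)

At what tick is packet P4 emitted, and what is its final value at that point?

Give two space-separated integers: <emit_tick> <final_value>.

Tick 1: [PARSE:P1(v=17,ok=F), VALIDATE:-, TRANSFORM:-, EMIT:-] out:-; in:P1
Tick 2: [PARSE:P2(v=16,ok=F), VALIDATE:P1(v=17,ok=F), TRANSFORM:-, EMIT:-] out:-; in:P2
Tick 3: [PARSE:P3(v=12,ok=F), VALIDATE:P2(v=16,ok=T), TRANSFORM:P1(v=0,ok=F), EMIT:-] out:-; in:P3
Tick 4: [PARSE:P4(v=15,ok=F), VALIDATE:P3(v=12,ok=F), TRANSFORM:P2(v=48,ok=T), EMIT:P1(v=0,ok=F)] out:-; in:P4
Tick 5: [PARSE:-, VALIDATE:P4(v=15,ok=T), TRANSFORM:P3(v=0,ok=F), EMIT:P2(v=48,ok=T)] out:P1(v=0); in:-
Tick 6: [PARSE:-, VALIDATE:-, TRANSFORM:P4(v=45,ok=T), EMIT:P3(v=0,ok=F)] out:P2(v=48); in:-
Tick 7: [PARSE:-, VALIDATE:-, TRANSFORM:-, EMIT:P4(v=45,ok=T)] out:P3(v=0); in:-
Tick 8: [PARSE:-, VALIDATE:-, TRANSFORM:-, EMIT:-] out:P4(v=45); in:-
P4: arrives tick 4, valid=True (id=4, id%2=0), emit tick 8, final value 45

Answer: 8 45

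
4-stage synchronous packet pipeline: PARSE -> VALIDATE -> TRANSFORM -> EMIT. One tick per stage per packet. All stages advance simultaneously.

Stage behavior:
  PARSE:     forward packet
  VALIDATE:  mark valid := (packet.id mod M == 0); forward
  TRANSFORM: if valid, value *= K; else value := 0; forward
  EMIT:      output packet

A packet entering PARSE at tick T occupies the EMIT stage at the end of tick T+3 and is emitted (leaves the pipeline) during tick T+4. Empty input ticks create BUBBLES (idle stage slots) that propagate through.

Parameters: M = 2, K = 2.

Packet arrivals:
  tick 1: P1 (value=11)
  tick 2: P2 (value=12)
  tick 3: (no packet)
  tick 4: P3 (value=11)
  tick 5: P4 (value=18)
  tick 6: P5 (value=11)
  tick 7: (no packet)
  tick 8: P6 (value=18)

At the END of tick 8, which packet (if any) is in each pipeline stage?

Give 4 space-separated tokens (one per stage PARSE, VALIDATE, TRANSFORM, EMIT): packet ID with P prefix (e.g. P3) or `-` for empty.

Answer: P6 - P5 P4

Derivation:
Tick 1: [PARSE:P1(v=11,ok=F), VALIDATE:-, TRANSFORM:-, EMIT:-] out:-; in:P1
Tick 2: [PARSE:P2(v=12,ok=F), VALIDATE:P1(v=11,ok=F), TRANSFORM:-, EMIT:-] out:-; in:P2
Tick 3: [PARSE:-, VALIDATE:P2(v=12,ok=T), TRANSFORM:P1(v=0,ok=F), EMIT:-] out:-; in:-
Tick 4: [PARSE:P3(v=11,ok=F), VALIDATE:-, TRANSFORM:P2(v=24,ok=T), EMIT:P1(v=0,ok=F)] out:-; in:P3
Tick 5: [PARSE:P4(v=18,ok=F), VALIDATE:P3(v=11,ok=F), TRANSFORM:-, EMIT:P2(v=24,ok=T)] out:P1(v=0); in:P4
Tick 6: [PARSE:P5(v=11,ok=F), VALIDATE:P4(v=18,ok=T), TRANSFORM:P3(v=0,ok=F), EMIT:-] out:P2(v=24); in:P5
Tick 7: [PARSE:-, VALIDATE:P5(v=11,ok=F), TRANSFORM:P4(v=36,ok=T), EMIT:P3(v=0,ok=F)] out:-; in:-
Tick 8: [PARSE:P6(v=18,ok=F), VALIDATE:-, TRANSFORM:P5(v=0,ok=F), EMIT:P4(v=36,ok=T)] out:P3(v=0); in:P6
At end of tick 8: ['P6', '-', 'P5', 'P4']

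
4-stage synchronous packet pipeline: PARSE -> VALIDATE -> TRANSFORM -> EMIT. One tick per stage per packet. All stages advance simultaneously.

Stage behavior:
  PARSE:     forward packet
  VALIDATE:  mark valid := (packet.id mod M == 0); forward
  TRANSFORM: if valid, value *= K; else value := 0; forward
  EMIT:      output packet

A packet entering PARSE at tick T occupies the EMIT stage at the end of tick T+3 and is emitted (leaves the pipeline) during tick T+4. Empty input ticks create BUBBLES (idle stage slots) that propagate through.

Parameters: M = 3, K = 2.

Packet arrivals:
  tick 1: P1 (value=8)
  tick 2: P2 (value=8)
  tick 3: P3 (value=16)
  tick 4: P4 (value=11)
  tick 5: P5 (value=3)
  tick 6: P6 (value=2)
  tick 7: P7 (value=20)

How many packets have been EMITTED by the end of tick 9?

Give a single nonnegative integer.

Answer: 5

Derivation:
Tick 1: [PARSE:P1(v=8,ok=F), VALIDATE:-, TRANSFORM:-, EMIT:-] out:-; in:P1
Tick 2: [PARSE:P2(v=8,ok=F), VALIDATE:P1(v=8,ok=F), TRANSFORM:-, EMIT:-] out:-; in:P2
Tick 3: [PARSE:P3(v=16,ok=F), VALIDATE:P2(v=8,ok=F), TRANSFORM:P1(v=0,ok=F), EMIT:-] out:-; in:P3
Tick 4: [PARSE:P4(v=11,ok=F), VALIDATE:P3(v=16,ok=T), TRANSFORM:P2(v=0,ok=F), EMIT:P1(v=0,ok=F)] out:-; in:P4
Tick 5: [PARSE:P5(v=3,ok=F), VALIDATE:P4(v=11,ok=F), TRANSFORM:P3(v=32,ok=T), EMIT:P2(v=0,ok=F)] out:P1(v=0); in:P5
Tick 6: [PARSE:P6(v=2,ok=F), VALIDATE:P5(v=3,ok=F), TRANSFORM:P4(v=0,ok=F), EMIT:P3(v=32,ok=T)] out:P2(v=0); in:P6
Tick 7: [PARSE:P7(v=20,ok=F), VALIDATE:P6(v=2,ok=T), TRANSFORM:P5(v=0,ok=F), EMIT:P4(v=0,ok=F)] out:P3(v=32); in:P7
Tick 8: [PARSE:-, VALIDATE:P7(v=20,ok=F), TRANSFORM:P6(v=4,ok=T), EMIT:P5(v=0,ok=F)] out:P4(v=0); in:-
Tick 9: [PARSE:-, VALIDATE:-, TRANSFORM:P7(v=0,ok=F), EMIT:P6(v=4,ok=T)] out:P5(v=0); in:-
Emitted by tick 9: ['P1', 'P2', 'P3', 'P4', 'P5']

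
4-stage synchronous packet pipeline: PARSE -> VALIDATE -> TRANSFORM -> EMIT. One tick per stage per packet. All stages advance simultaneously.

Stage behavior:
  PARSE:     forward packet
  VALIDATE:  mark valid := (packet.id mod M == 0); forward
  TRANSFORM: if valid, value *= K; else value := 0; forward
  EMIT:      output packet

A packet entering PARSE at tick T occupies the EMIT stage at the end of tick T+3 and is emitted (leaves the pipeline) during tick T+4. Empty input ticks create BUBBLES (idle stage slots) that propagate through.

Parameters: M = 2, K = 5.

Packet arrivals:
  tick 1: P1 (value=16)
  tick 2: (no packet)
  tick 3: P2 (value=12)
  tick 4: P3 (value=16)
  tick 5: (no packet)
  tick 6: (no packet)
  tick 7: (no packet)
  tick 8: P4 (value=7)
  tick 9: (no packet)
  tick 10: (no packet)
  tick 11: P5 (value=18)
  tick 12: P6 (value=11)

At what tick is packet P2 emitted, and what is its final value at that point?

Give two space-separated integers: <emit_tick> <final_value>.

Answer: 7 60

Derivation:
Tick 1: [PARSE:P1(v=16,ok=F), VALIDATE:-, TRANSFORM:-, EMIT:-] out:-; in:P1
Tick 2: [PARSE:-, VALIDATE:P1(v=16,ok=F), TRANSFORM:-, EMIT:-] out:-; in:-
Tick 3: [PARSE:P2(v=12,ok=F), VALIDATE:-, TRANSFORM:P1(v=0,ok=F), EMIT:-] out:-; in:P2
Tick 4: [PARSE:P3(v=16,ok=F), VALIDATE:P2(v=12,ok=T), TRANSFORM:-, EMIT:P1(v=0,ok=F)] out:-; in:P3
Tick 5: [PARSE:-, VALIDATE:P3(v=16,ok=F), TRANSFORM:P2(v=60,ok=T), EMIT:-] out:P1(v=0); in:-
Tick 6: [PARSE:-, VALIDATE:-, TRANSFORM:P3(v=0,ok=F), EMIT:P2(v=60,ok=T)] out:-; in:-
Tick 7: [PARSE:-, VALIDATE:-, TRANSFORM:-, EMIT:P3(v=0,ok=F)] out:P2(v=60); in:-
Tick 8: [PARSE:P4(v=7,ok=F), VALIDATE:-, TRANSFORM:-, EMIT:-] out:P3(v=0); in:P4
Tick 9: [PARSE:-, VALIDATE:P4(v=7,ok=T), TRANSFORM:-, EMIT:-] out:-; in:-
Tick 10: [PARSE:-, VALIDATE:-, TRANSFORM:P4(v=35,ok=T), EMIT:-] out:-; in:-
Tick 11: [PARSE:P5(v=18,ok=F), VALIDATE:-, TRANSFORM:-, EMIT:P4(v=35,ok=T)] out:-; in:P5
Tick 12: [PARSE:P6(v=11,ok=F), VALIDATE:P5(v=18,ok=F), TRANSFORM:-, EMIT:-] out:P4(v=35); in:P6
Tick 13: [PARSE:-, VALIDATE:P6(v=11,ok=T), TRANSFORM:P5(v=0,ok=F), EMIT:-] out:-; in:-
Tick 14: [PARSE:-, VALIDATE:-, TRANSFORM:P6(v=55,ok=T), EMIT:P5(v=0,ok=F)] out:-; in:-
Tick 15: [PARSE:-, VALIDATE:-, TRANSFORM:-, EMIT:P6(v=55,ok=T)] out:P5(v=0); in:-
Tick 16: [PARSE:-, VALIDATE:-, TRANSFORM:-, EMIT:-] out:P6(v=55); in:-
P2: arrives tick 3, valid=True (id=2, id%2=0), emit tick 7, final value 60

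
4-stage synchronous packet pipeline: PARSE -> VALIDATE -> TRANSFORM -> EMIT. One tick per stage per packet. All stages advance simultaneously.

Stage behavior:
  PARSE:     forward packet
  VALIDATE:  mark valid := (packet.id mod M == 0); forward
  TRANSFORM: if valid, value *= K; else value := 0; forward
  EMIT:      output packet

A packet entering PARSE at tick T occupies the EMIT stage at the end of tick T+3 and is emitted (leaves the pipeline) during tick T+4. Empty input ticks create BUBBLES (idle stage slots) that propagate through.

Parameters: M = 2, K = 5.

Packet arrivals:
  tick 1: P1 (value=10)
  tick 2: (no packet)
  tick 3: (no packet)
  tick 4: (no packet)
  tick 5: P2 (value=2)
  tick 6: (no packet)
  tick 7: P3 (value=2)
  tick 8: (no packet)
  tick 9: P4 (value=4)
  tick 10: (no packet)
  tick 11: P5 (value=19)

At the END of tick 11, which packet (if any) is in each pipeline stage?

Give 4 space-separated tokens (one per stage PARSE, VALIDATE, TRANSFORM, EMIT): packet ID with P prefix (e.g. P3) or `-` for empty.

Tick 1: [PARSE:P1(v=10,ok=F), VALIDATE:-, TRANSFORM:-, EMIT:-] out:-; in:P1
Tick 2: [PARSE:-, VALIDATE:P1(v=10,ok=F), TRANSFORM:-, EMIT:-] out:-; in:-
Tick 3: [PARSE:-, VALIDATE:-, TRANSFORM:P1(v=0,ok=F), EMIT:-] out:-; in:-
Tick 4: [PARSE:-, VALIDATE:-, TRANSFORM:-, EMIT:P1(v=0,ok=F)] out:-; in:-
Tick 5: [PARSE:P2(v=2,ok=F), VALIDATE:-, TRANSFORM:-, EMIT:-] out:P1(v=0); in:P2
Tick 6: [PARSE:-, VALIDATE:P2(v=2,ok=T), TRANSFORM:-, EMIT:-] out:-; in:-
Tick 7: [PARSE:P3(v=2,ok=F), VALIDATE:-, TRANSFORM:P2(v=10,ok=T), EMIT:-] out:-; in:P3
Tick 8: [PARSE:-, VALIDATE:P3(v=2,ok=F), TRANSFORM:-, EMIT:P2(v=10,ok=T)] out:-; in:-
Tick 9: [PARSE:P4(v=4,ok=F), VALIDATE:-, TRANSFORM:P3(v=0,ok=F), EMIT:-] out:P2(v=10); in:P4
Tick 10: [PARSE:-, VALIDATE:P4(v=4,ok=T), TRANSFORM:-, EMIT:P3(v=0,ok=F)] out:-; in:-
Tick 11: [PARSE:P5(v=19,ok=F), VALIDATE:-, TRANSFORM:P4(v=20,ok=T), EMIT:-] out:P3(v=0); in:P5
At end of tick 11: ['P5', '-', 'P4', '-']

Answer: P5 - P4 -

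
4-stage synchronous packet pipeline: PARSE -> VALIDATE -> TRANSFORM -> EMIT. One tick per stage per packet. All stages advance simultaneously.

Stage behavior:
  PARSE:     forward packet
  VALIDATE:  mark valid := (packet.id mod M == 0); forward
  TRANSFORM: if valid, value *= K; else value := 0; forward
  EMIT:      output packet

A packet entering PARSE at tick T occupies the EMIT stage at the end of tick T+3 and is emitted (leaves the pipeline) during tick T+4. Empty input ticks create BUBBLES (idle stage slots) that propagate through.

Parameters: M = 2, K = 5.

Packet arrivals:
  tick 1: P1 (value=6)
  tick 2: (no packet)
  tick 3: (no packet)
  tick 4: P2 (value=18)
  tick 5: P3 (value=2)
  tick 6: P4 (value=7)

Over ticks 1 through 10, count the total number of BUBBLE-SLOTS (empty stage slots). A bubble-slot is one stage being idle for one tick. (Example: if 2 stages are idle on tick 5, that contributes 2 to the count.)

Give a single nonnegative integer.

Answer: 24

Derivation:
Tick 1: [PARSE:P1(v=6,ok=F), VALIDATE:-, TRANSFORM:-, EMIT:-] out:-; bubbles=3
Tick 2: [PARSE:-, VALIDATE:P1(v=6,ok=F), TRANSFORM:-, EMIT:-] out:-; bubbles=3
Tick 3: [PARSE:-, VALIDATE:-, TRANSFORM:P1(v=0,ok=F), EMIT:-] out:-; bubbles=3
Tick 4: [PARSE:P2(v=18,ok=F), VALIDATE:-, TRANSFORM:-, EMIT:P1(v=0,ok=F)] out:-; bubbles=2
Tick 5: [PARSE:P3(v=2,ok=F), VALIDATE:P2(v=18,ok=T), TRANSFORM:-, EMIT:-] out:P1(v=0); bubbles=2
Tick 6: [PARSE:P4(v=7,ok=F), VALIDATE:P3(v=2,ok=F), TRANSFORM:P2(v=90,ok=T), EMIT:-] out:-; bubbles=1
Tick 7: [PARSE:-, VALIDATE:P4(v=7,ok=T), TRANSFORM:P3(v=0,ok=F), EMIT:P2(v=90,ok=T)] out:-; bubbles=1
Tick 8: [PARSE:-, VALIDATE:-, TRANSFORM:P4(v=35,ok=T), EMIT:P3(v=0,ok=F)] out:P2(v=90); bubbles=2
Tick 9: [PARSE:-, VALIDATE:-, TRANSFORM:-, EMIT:P4(v=35,ok=T)] out:P3(v=0); bubbles=3
Tick 10: [PARSE:-, VALIDATE:-, TRANSFORM:-, EMIT:-] out:P4(v=35); bubbles=4
Total bubble-slots: 24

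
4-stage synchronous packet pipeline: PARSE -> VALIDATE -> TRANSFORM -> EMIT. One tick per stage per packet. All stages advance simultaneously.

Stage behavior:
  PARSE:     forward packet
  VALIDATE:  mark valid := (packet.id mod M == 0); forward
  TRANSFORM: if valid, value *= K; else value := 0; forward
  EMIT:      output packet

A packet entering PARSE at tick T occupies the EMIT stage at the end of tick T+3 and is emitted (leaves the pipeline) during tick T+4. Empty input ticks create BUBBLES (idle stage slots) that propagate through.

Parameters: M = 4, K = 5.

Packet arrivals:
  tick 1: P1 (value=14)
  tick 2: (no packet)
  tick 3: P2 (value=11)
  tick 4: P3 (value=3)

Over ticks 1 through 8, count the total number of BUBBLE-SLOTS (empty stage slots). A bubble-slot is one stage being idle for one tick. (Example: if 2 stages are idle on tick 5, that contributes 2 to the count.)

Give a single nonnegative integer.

Tick 1: [PARSE:P1(v=14,ok=F), VALIDATE:-, TRANSFORM:-, EMIT:-] out:-; bubbles=3
Tick 2: [PARSE:-, VALIDATE:P1(v=14,ok=F), TRANSFORM:-, EMIT:-] out:-; bubbles=3
Tick 3: [PARSE:P2(v=11,ok=F), VALIDATE:-, TRANSFORM:P1(v=0,ok=F), EMIT:-] out:-; bubbles=2
Tick 4: [PARSE:P3(v=3,ok=F), VALIDATE:P2(v=11,ok=F), TRANSFORM:-, EMIT:P1(v=0,ok=F)] out:-; bubbles=1
Tick 5: [PARSE:-, VALIDATE:P3(v=3,ok=F), TRANSFORM:P2(v=0,ok=F), EMIT:-] out:P1(v=0); bubbles=2
Tick 6: [PARSE:-, VALIDATE:-, TRANSFORM:P3(v=0,ok=F), EMIT:P2(v=0,ok=F)] out:-; bubbles=2
Tick 7: [PARSE:-, VALIDATE:-, TRANSFORM:-, EMIT:P3(v=0,ok=F)] out:P2(v=0); bubbles=3
Tick 8: [PARSE:-, VALIDATE:-, TRANSFORM:-, EMIT:-] out:P3(v=0); bubbles=4
Total bubble-slots: 20

Answer: 20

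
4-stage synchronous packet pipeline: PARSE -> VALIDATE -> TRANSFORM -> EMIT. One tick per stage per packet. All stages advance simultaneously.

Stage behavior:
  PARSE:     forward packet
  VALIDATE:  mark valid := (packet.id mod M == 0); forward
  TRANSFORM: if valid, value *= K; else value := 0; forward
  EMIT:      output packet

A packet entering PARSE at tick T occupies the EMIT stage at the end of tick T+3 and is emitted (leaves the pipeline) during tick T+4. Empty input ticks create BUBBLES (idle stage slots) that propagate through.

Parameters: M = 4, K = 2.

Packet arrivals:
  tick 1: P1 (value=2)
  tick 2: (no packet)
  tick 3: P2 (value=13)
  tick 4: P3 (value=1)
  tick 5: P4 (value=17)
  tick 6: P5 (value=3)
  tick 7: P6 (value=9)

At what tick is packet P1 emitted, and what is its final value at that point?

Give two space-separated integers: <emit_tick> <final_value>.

Tick 1: [PARSE:P1(v=2,ok=F), VALIDATE:-, TRANSFORM:-, EMIT:-] out:-; in:P1
Tick 2: [PARSE:-, VALIDATE:P1(v=2,ok=F), TRANSFORM:-, EMIT:-] out:-; in:-
Tick 3: [PARSE:P2(v=13,ok=F), VALIDATE:-, TRANSFORM:P1(v=0,ok=F), EMIT:-] out:-; in:P2
Tick 4: [PARSE:P3(v=1,ok=F), VALIDATE:P2(v=13,ok=F), TRANSFORM:-, EMIT:P1(v=0,ok=F)] out:-; in:P3
Tick 5: [PARSE:P4(v=17,ok=F), VALIDATE:P3(v=1,ok=F), TRANSFORM:P2(v=0,ok=F), EMIT:-] out:P1(v=0); in:P4
Tick 6: [PARSE:P5(v=3,ok=F), VALIDATE:P4(v=17,ok=T), TRANSFORM:P3(v=0,ok=F), EMIT:P2(v=0,ok=F)] out:-; in:P5
Tick 7: [PARSE:P6(v=9,ok=F), VALIDATE:P5(v=3,ok=F), TRANSFORM:P4(v=34,ok=T), EMIT:P3(v=0,ok=F)] out:P2(v=0); in:P6
Tick 8: [PARSE:-, VALIDATE:P6(v=9,ok=F), TRANSFORM:P5(v=0,ok=F), EMIT:P4(v=34,ok=T)] out:P3(v=0); in:-
Tick 9: [PARSE:-, VALIDATE:-, TRANSFORM:P6(v=0,ok=F), EMIT:P5(v=0,ok=F)] out:P4(v=34); in:-
Tick 10: [PARSE:-, VALIDATE:-, TRANSFORM:-, EMIT:P6(v=0,ok=F)] out:P5(v=0); in:-
Tick 11: [PARSE:-, VALIDATE:-, TRANSFORM:-, EMIT:-] out:P6(v=0); in:-
P1: arrives tick 1, valid=False (id=1, id%4=1), emit tick 5, final value 0

Answer: 5 0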